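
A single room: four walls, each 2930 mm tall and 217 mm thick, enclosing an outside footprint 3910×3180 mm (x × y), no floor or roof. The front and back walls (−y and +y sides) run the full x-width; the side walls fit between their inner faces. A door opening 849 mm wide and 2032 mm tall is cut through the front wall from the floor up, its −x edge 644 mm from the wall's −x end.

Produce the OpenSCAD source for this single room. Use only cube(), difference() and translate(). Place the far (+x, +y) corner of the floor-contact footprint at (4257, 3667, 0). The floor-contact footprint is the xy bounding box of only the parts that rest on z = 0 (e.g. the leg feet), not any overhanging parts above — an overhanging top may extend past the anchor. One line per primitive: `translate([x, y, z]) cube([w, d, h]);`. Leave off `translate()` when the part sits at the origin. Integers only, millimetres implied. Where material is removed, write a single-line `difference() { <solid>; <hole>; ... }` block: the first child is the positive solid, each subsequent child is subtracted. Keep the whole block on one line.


difference() { translate([347, 487, 0]) cube([3910, 217, 2930]); translate([991, 487, 0]) cube([849, 217, 2032]); }
translate([347, 3450, 0]) cube([3910, 217, 2930]);
translate([347, 704, 0]) cube([217, 2746, 2930]);
translate([4040, 704, 0]) cube([217, 2746, 2930]);


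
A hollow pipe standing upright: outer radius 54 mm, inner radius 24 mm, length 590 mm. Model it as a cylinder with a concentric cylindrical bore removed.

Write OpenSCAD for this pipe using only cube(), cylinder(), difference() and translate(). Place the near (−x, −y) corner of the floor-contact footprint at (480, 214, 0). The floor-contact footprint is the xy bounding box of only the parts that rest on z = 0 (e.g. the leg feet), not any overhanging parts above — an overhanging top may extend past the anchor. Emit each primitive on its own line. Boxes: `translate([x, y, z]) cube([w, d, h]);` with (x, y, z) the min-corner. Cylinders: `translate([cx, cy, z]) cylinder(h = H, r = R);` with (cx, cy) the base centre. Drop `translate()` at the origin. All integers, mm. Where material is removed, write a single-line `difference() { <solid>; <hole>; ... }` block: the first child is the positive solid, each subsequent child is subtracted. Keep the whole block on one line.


difference() { translate([534, 268, 0]) cylinder(h = 590, r = 54); translate([534, 268, 0]) cylinder(h = 590, r = 24); }


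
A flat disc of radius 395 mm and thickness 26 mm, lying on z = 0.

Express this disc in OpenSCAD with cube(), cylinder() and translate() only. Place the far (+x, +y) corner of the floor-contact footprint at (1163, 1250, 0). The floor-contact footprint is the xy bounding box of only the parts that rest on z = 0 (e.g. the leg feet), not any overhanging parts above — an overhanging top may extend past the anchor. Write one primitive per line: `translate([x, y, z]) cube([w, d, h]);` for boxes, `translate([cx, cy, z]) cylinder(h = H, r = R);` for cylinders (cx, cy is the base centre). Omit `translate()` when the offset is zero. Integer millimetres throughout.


translate([768, 855, 0]) cylinder(h = 26, r = 395);


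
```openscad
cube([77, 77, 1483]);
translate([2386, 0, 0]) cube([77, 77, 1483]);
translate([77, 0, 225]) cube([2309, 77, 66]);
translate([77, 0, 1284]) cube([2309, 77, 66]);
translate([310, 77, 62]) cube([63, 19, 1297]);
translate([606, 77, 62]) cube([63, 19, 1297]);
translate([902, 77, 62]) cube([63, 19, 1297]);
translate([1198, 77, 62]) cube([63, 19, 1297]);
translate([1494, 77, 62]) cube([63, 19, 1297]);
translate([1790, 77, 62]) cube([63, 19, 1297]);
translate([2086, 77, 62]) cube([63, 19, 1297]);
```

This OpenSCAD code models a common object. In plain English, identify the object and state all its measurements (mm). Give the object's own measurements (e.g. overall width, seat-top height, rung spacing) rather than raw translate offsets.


A fence section. Two 77×77 mm posts, 1483 mm tall, stand on the floor with a clear span of 2309 mm between their inner faces. Two horizontal rails of 77×66 mm section span the gap between the posts with their undersides at z = 225 mm and z = 1284 mm, flush with the posts' −y face. 7 pickets, each 63 mm wide, 19 mm thick and 1297 mm tall, are fixed to the +y face of the rails with their bottoms at z = 62 mm, spaced across the span with a 233 mm gap after the −x post and between neighbouring pickets, with 237 mm left before the +x post.


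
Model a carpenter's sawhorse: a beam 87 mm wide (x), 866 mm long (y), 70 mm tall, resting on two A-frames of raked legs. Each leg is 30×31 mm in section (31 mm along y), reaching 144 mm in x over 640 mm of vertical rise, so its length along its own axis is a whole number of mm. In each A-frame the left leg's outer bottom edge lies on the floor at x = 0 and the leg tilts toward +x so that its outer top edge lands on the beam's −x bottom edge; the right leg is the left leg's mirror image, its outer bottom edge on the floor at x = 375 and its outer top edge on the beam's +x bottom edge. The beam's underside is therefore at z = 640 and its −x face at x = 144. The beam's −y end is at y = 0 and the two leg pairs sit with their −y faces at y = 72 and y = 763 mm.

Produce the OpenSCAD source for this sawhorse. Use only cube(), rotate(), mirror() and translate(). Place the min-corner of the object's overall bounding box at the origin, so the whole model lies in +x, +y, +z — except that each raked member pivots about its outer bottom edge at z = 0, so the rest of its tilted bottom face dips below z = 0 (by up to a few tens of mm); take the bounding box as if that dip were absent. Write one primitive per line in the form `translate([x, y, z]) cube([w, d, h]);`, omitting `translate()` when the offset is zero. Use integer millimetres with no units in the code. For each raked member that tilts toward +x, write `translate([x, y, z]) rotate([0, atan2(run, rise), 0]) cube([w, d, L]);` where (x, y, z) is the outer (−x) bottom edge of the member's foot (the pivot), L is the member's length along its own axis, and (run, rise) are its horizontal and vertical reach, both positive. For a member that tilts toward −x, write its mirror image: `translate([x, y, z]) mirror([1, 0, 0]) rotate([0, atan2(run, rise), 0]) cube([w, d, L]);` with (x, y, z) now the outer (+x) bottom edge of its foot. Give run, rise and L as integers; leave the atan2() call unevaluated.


translate([144, 0, 640]) cube([87, 866, 70]);
translate([0, 72, 0]) rotate([0, atan2(144, 640), 0]) cube([30, 31, 656]);
translate([375, 72, 0]) mirror([1, 0, 0]) rotate([0, atan2(144, 640), 0]) cube([30, 31, 656]);
translate([0, 763, 0]) rotate([0, atan2(144, 640), 0]) cube([30, 31, 656]);
translate([375, 763, 0]) mirror([1, 0, 0]) rotate([0, atan2(144, 640), 0]) cube([30, 31, 656]);


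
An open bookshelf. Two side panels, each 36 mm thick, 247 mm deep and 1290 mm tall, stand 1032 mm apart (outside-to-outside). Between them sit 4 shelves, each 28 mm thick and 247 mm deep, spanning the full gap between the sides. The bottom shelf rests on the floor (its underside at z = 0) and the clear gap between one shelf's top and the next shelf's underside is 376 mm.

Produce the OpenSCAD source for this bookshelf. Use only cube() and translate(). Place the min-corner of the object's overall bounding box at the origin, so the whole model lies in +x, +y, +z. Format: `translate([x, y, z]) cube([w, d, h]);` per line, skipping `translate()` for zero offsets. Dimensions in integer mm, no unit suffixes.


cube([36, 247, 1290]);
translate([996, 0, 0]) cube([36, 247, 1290]);
translate([36, 0, 0]) cube([960, 247, 28]);
translate([36, 0, 404]) cube([960, 247, 28]);
translate([36, 0, 808]) cube([960, 247, 28]);
translate([36, 0, 1212]) cube([960, 247, 28]);


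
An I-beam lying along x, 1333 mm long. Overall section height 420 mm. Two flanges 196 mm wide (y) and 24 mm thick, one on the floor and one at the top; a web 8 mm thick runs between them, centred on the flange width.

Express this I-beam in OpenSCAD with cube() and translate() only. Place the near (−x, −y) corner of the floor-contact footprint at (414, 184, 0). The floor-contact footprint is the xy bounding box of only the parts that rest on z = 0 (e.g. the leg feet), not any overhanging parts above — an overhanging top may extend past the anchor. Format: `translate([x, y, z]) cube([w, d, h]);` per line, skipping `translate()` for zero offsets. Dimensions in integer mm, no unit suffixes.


translate([414, 184, 0]) cube([1333, 196, 24]);
translate([414, 278, 24]) cube([1333, 8, 372]);
translate([414, 184, 396]) cube([1333, 196, 24]);


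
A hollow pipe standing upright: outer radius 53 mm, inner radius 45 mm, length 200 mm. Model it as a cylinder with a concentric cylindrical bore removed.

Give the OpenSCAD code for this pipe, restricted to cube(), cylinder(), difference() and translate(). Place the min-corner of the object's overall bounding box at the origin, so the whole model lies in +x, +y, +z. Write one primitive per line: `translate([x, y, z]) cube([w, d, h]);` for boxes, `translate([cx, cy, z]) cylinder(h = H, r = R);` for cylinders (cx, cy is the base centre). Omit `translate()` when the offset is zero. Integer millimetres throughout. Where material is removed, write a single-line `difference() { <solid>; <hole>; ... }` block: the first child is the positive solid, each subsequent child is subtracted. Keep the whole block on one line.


difference() { translate([53, 53, 0]) cylinder(h = 200, r = 53); translate([53, 53, 0]) cylinder(h = 200, r = 45); }


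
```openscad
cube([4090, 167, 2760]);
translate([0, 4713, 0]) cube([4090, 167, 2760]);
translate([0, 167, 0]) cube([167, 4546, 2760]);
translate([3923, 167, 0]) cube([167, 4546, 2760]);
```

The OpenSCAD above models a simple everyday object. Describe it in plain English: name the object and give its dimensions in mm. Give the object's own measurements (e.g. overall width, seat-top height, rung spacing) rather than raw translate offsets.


The wall frame of a small rectangular building: four walls, each 2760 mm tall and 167 mm thick, enclosing a footprint 4090 mm (x) by 4880 mm (y) outside-to-outside, with no floor or roof. The front and back walls (the −y and +y sides) span the full width; the two side walls fit between them.


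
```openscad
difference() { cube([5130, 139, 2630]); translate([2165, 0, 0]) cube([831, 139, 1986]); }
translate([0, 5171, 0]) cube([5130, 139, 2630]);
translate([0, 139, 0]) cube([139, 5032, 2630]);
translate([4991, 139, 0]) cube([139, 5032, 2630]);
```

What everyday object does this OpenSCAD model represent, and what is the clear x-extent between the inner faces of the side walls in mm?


A single room. The interior width is 4852 mm.

Four walls enclosing a rectangle with a door in the front wall — a room. Outside width 5130 minus two 139 mm walls gives 4852 mm.


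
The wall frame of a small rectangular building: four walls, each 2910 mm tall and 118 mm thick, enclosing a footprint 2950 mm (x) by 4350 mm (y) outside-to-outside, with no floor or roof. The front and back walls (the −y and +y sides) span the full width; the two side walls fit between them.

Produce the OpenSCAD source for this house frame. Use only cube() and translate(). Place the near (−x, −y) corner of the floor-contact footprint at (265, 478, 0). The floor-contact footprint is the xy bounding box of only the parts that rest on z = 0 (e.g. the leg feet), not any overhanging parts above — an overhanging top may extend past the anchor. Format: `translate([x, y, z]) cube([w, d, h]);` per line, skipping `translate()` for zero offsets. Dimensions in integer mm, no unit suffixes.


translate([265, 478, 0]) cube([2950, 118, 2910]);
translate([265, 4710, 0]) cube([2950, 118, 2910]);
translate([265, 596, 0]) cube([118, 4114, 2910]);
translate([3097, 596, 0]) cube([118, 4114, 2910]);


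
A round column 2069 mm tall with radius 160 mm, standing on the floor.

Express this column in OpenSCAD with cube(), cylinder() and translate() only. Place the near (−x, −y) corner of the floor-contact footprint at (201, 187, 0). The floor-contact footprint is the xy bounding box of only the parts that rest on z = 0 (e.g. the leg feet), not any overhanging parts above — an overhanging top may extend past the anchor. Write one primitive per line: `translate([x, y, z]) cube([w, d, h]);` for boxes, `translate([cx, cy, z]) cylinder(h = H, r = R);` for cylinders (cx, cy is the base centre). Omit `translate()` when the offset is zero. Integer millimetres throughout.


translate([361, 347, 0]) cylinder(h = 2069, r = 160);


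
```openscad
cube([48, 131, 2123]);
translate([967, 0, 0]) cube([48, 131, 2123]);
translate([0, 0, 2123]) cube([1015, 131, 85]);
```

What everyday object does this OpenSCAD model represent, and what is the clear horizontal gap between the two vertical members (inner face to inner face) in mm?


A door frame. The clear opening width is 919 mm.

Two 2123 mm tall posts with a header on top — a door frame. The left jamb is 48 mm wide at x = 0; the right jamb starts at x = 967. The clear opening is 967 − 48 = 919 mm.


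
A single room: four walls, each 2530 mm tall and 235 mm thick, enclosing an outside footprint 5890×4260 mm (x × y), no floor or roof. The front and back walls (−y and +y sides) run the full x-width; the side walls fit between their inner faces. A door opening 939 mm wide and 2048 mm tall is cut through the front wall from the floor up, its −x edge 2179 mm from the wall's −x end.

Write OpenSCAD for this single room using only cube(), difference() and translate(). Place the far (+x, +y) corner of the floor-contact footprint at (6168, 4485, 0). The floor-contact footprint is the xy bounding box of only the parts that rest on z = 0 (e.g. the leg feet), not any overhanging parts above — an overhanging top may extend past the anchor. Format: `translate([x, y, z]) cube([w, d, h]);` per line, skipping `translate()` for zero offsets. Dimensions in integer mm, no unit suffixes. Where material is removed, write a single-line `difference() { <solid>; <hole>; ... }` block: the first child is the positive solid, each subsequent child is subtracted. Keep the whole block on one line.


difference() { translate([278, 225, 0]) cube([5890, 235, 2530]); translate([2457, 225, 0]) cube([939, 235, 2048]); }
translate([278, 4250, 0]) cube([5890, 235, 2530]);
translate([278, 460, 0]) cube([235, 3790, 2530]);
translate([5933, 460, 0]) cube([235, 3790, 2530]);


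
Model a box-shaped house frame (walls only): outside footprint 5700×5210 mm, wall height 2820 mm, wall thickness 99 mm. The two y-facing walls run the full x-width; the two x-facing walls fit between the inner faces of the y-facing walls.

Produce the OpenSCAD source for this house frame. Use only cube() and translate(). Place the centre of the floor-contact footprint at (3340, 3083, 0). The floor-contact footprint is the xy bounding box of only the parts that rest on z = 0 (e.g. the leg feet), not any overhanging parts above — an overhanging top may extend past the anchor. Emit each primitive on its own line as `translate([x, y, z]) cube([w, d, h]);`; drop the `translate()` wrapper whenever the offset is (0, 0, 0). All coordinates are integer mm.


translate([490, 478, 0]) cube([5700, 99, 2820]);
translate([490, 5589, 0]) cube([5700, 99, 2820]);
translate([490, 577, 0]) cube([99, 5012, 2820]);
translate([6091, 577, 0]) cube([99, 5012, 2820]);


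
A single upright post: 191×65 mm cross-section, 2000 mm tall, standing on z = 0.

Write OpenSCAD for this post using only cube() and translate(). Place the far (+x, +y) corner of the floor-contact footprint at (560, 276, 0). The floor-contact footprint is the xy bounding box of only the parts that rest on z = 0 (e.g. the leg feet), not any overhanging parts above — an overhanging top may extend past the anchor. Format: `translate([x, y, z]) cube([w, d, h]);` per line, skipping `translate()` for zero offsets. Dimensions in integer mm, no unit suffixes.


translate([369, 211, 0]) cube([191, 65, 2000]);


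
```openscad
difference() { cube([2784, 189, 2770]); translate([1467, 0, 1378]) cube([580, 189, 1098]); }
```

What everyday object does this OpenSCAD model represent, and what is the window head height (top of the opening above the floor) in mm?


A wall with a window opening. The window head height is 2476 mm.

A wall with a rectangular opening subtracted — a window. Sill at z = 1378, opening 1098 mm tall, so the head is at 1378 + 1098 = 2476 mm.


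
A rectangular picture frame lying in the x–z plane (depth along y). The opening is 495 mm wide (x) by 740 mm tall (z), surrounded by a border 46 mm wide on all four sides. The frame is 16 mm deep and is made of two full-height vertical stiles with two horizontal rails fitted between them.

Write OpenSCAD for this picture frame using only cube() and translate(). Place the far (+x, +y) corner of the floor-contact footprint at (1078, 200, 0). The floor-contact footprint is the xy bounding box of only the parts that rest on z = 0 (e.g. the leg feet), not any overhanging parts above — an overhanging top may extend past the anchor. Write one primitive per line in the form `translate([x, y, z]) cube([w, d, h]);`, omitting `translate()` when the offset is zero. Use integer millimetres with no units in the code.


translate([491, 184, 0]) cube([46, 16, 832]);
translate([1032, 184, 0]) cube([46, 16, 832]);
translate([537, 184, 0]) cube([495, 16, 46]);
translate([537, 184, 786]) cube([495, 16, 46]);


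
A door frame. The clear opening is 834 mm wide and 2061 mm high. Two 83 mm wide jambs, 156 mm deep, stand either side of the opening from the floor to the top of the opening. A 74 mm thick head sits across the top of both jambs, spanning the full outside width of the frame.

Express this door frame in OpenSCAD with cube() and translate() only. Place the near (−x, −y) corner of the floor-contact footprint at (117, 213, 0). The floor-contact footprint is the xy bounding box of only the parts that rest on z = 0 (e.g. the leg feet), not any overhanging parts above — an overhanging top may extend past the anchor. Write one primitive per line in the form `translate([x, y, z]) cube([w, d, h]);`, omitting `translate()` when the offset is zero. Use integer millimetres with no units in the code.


translate([117, 213, 0]) cube([83, 156, 2061]);
translate([1034, 213, 0]) cube([83, 156, 2061]);
translate([117, 213, 2061]) cube([1000, 156, 74]);


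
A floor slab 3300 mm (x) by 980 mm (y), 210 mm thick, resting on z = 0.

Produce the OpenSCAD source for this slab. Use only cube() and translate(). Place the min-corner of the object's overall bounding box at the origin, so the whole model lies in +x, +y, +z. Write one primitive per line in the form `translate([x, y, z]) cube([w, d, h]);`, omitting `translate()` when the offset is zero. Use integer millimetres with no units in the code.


cube([3300, 980, 210]);


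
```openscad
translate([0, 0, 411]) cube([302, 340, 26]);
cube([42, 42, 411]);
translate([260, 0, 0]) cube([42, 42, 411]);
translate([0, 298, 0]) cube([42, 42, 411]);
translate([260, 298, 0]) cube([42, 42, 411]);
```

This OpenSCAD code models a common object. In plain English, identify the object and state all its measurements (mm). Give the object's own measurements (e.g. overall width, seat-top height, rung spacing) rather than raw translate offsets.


A four-legged stool. The seat is a 302×340×26 mm slab whose top surface is at z = 437 mm; four square legs, each 42×42 mm in cross-section, run from the floor (z = 0) to the underside of the seat, each flush with a corner of the seat.


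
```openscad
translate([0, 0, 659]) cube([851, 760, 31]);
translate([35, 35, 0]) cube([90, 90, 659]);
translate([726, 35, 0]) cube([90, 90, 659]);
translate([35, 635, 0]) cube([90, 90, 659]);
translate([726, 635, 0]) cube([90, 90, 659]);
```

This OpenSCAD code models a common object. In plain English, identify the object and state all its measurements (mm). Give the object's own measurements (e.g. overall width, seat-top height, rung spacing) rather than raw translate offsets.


A rectangular dining table. The top is 851×760×31 mm with its upper surface at z = 690 mm. It stands on four 90×90 mm square legs, each inset 35 mm from the nearest pair of top edges, running from the floor to the underside of the top.


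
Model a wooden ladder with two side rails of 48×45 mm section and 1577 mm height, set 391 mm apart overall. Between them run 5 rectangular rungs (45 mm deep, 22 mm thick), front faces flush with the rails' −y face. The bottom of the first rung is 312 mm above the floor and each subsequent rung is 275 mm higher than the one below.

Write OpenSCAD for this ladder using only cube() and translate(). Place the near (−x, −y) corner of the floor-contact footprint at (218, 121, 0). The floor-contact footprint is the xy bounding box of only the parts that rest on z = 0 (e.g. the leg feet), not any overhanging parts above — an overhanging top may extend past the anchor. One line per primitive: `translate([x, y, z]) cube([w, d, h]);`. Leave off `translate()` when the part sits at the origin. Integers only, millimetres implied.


// rung span = 391 - 2*48 = 295
// rung[k] z = 312 + k*275
translate([218, 121, 0]) cube([48, 45, 1577]);
translate([561, 121, 0]) cube([48, 45, 1577]);
translate([266, 121, 312]) cube([295, 45, 22]);
translate([266, 121, 587]) cube([295, 45, 22]);
translate([266, 121, 862]) cube([295, 45, 22]);
translate([266, 121, 1137]) cube([295, 45, 22]);
translate([266, 121, 1412]) cube([295, 45, 22]);


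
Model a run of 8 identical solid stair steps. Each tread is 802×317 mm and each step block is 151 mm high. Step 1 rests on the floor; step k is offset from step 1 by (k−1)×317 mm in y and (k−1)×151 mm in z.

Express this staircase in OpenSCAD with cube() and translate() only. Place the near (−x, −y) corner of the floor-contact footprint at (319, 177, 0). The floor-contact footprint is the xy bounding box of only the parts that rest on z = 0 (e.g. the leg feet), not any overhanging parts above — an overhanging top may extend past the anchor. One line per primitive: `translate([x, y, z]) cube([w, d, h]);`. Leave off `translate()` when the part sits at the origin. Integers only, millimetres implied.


translate([319, 177, 0]) cube([802, 317, 151]);
translate([319, 494, 151]) cube([802, 317, 151]);
translate([319, 811, 302]) cube([802, 317, 151]);
translate([319, 1128, 453]) cube([802, 317, 151]);
translate([319, 1445, 604]) cube([802, 317, 151]);
translate([319, 1762, 755]) cube([802, 317, 151]);
translate([319, 2079, 906]) cube([802, 317, 151]);
translate([319, 2396, 1057]) cube([802, 317, 151]);


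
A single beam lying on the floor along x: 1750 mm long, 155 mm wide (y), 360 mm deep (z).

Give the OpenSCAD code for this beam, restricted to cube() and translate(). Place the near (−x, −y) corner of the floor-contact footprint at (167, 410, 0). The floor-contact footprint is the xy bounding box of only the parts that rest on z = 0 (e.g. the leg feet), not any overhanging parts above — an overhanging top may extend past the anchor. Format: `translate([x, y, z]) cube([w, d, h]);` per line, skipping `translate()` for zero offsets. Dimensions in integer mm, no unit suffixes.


translate([167, 410, 0]) cube([1750, 155, 360]);


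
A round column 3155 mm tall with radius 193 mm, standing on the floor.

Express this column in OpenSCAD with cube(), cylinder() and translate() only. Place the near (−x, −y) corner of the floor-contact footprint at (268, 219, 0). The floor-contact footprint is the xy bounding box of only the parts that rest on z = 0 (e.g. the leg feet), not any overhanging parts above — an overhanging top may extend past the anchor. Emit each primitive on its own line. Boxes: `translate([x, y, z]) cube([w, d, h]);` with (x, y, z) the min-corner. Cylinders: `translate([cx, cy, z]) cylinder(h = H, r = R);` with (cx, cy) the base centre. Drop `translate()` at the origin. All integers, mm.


translate([461, 412, 0]) cylinder(h = 3155, r = 193);


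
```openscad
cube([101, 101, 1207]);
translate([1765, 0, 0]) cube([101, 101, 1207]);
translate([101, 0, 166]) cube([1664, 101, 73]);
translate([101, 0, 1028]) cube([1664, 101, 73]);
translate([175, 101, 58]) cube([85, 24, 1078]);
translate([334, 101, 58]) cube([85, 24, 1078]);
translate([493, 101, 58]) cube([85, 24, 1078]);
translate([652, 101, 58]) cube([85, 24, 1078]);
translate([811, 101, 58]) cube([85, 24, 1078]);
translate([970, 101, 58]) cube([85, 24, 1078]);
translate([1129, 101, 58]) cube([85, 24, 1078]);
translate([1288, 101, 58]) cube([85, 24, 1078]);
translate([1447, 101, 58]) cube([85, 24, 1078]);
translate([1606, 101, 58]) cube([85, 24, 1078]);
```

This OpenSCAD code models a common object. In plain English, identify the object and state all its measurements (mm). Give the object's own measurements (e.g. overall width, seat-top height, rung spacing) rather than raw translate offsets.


A fence section. Two 101×101 mm posts, 1207 mm tall, stand on the floor with a clear span of 1664 mm between their inner faces. Two horizontal rails of 101×73 mm section span the gap between the posts with their undersides at z = 166 mm and z = 1028 mm, flush with the posts' −y face. 10 pickets, each 85 mm wide, 24 mm thick and 1078 mm tall, are fixed to the +y face of the rails with their bottoms at z = 58 mm, spaced across the span with a 74 mm gap after the −x post and between neighbouring pickets and before the +x post.


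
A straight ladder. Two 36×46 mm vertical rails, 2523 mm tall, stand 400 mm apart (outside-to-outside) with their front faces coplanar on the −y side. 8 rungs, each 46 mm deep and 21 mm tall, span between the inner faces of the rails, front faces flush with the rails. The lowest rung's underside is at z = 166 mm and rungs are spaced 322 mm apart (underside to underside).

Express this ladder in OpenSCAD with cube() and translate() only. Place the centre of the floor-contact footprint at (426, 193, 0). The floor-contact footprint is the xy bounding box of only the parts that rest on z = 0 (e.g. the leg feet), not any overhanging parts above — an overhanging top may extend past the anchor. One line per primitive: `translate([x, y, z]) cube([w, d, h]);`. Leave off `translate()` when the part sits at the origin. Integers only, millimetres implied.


translate([226, 170, 0]) cube([36, 46, 2523]);
translate([590, 170, 0]) cube([36, 46, 2523]);
translate([262, 170, 166]) cube([328, 46, 21]);
translate([262, 170, 488]) cube([328, 46, 21]);
translate([262, 170, 810]) cube([328, 46, 21]);
translate([262, 170, 1132]) cube([328, 46, 21]);
translate([262, 170, 1454]) cube([328, 46, 21]);
translate([262, 170, 1776]) cube([328, 46, 21]);
translate([262, 170, 2098]) cube([328, 46, 21]);
translate([262, 170, 2420]) cube([328, 46, 21]);


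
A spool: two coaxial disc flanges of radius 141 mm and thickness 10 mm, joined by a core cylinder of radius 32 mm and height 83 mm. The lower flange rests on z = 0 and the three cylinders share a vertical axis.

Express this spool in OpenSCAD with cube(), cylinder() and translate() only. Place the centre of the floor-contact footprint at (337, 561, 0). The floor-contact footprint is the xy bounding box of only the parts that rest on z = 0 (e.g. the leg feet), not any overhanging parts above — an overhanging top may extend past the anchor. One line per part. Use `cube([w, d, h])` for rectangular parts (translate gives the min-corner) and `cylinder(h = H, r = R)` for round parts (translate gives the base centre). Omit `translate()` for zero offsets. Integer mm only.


translate([337, 561, 0]) cylinder(h = 10, r = 141);
translate([337, 561, 10]) cylinder(h = 83, r = 32);
translate([337, 561, 93]) cylinder(h = 10, r = 141);


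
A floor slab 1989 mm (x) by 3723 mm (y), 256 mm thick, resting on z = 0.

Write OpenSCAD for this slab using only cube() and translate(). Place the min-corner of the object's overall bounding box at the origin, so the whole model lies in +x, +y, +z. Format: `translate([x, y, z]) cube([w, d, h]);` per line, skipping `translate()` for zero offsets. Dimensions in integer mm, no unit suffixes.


cube([1989, 3723, 256]);


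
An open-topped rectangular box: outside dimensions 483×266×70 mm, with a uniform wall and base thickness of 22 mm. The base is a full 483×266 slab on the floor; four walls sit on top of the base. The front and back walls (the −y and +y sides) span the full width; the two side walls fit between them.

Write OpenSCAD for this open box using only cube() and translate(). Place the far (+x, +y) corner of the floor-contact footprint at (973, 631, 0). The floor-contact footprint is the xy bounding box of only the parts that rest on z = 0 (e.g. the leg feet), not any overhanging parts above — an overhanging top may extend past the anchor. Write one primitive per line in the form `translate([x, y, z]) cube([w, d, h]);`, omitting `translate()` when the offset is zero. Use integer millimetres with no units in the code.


translate([490, 365, 0]) cube([483, 266, 22]);
translate([490, 365, 22]) cube([483, 22, 48]);
translate([490, 609, 22]) cube([483, 22, 48]);
translate([490, 387, 22]) cube([22, 222, 48]);
translate([951, 387, 22]) cube([22, 222, 48]);


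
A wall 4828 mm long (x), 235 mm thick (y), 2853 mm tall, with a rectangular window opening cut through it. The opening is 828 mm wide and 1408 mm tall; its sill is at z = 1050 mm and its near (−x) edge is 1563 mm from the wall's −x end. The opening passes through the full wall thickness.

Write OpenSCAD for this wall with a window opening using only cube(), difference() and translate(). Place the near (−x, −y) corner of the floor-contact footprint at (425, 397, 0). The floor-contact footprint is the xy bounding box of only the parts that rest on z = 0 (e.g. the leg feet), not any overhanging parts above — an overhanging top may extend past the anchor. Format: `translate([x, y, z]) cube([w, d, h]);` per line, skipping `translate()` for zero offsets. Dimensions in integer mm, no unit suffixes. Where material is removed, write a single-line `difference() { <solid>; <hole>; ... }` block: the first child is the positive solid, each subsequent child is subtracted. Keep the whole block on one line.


difference() { translate([425, 397, 0]) cube([4828, 235, 2853]); translate([1988, 397, 1050]) cube([828, 235, 1408]); }


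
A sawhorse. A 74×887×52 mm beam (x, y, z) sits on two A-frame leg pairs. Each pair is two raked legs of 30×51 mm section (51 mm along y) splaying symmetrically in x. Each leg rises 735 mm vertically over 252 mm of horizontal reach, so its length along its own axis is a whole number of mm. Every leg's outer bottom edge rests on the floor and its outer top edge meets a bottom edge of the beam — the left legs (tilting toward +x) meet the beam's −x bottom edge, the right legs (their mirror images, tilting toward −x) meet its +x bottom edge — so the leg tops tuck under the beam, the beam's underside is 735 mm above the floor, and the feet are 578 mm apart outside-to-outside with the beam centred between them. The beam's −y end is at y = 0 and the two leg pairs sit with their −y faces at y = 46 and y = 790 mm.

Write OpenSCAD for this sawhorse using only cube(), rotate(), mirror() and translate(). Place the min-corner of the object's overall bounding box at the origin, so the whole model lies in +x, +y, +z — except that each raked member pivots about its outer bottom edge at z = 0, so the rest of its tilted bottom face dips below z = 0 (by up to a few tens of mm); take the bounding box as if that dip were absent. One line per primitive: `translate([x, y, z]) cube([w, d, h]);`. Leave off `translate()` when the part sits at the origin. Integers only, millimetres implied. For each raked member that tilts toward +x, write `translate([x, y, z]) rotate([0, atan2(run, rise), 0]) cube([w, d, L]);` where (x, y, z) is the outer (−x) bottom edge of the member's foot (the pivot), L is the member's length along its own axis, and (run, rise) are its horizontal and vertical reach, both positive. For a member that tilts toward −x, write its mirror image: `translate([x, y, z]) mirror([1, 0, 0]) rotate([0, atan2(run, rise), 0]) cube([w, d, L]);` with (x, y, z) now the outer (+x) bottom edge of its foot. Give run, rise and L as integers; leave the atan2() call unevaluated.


translate([252, 0, 735]) cube([74, 887, 52]);
translate([0, 46, 0]) rotate([0, atan2(252, 735), 0]) cube([30, 51, 777]);
translate([578, 46, 0]) mirror([1, 0, 0]) rotate([0, atan2(252, 735), 0]) cube([30, 51, 777]);
translate([0, 790, 0]) rotate([0, atan2(252, 735), 0]) cube([30, 51, 777]);
translate([578, 790, 0]) mirror([1, 0, 0]) rotate([0, atan2(252, 735), 0]) cube([30, 51, 777]);


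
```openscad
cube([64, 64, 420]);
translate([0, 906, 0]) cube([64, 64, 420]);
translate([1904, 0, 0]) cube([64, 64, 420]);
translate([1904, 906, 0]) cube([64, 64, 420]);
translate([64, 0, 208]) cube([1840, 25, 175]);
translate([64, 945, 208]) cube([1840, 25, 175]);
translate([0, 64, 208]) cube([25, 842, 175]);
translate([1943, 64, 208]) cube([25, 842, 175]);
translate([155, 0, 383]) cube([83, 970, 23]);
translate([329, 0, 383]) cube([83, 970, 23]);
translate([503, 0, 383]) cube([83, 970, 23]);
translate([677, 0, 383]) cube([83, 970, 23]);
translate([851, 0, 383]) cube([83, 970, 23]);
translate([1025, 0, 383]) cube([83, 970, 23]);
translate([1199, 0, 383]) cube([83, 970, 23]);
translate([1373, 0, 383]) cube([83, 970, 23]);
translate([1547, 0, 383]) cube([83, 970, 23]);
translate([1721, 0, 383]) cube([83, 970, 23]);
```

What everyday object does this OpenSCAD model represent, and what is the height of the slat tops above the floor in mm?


A bed frame. The slat-top height is 406 mm.

Four posts, four rails, and a row of slats — a bed frame. Slats sit on the rails at z = 208 + 175 = 383; with slat thickness 23, the top is 406 mm.


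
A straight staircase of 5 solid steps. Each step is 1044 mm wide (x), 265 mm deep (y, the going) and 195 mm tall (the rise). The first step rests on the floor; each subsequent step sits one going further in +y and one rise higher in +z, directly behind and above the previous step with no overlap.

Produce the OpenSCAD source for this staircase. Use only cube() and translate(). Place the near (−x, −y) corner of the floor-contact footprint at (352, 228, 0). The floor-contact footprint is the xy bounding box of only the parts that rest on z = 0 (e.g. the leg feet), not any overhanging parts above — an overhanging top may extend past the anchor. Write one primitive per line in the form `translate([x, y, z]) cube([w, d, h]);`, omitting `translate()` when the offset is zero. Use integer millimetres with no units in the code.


translate([352, 228, 0]) cube([1044, 265, 195]);
translate([352, 493, 195]) cube([1044, 265, 195]);
translate([352, 758, 390]) cube([1044, 265, 195]);
translate([352, 1023, 585]) cube([1044, 265, 195]);
translate([352, 1288, 780]) cube([1044, 265, 195]);


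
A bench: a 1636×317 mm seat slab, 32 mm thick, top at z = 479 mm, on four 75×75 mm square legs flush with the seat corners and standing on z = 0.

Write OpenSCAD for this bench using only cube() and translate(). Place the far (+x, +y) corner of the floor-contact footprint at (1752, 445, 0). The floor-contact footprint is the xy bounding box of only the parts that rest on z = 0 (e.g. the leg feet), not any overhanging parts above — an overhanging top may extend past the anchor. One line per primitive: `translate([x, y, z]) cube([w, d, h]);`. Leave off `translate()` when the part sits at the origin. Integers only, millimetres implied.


translate([116, 128, 447]) cube([1636, 317, 32]);
translate([116, 128, 0]) cube([75, 75, 447]);
translate([116, 370, 0]) cube([75, 75, 447]);
translate([1677, 128, 0]) cube([75, 75, 447]);
translate([1677, 370, 0]) cube([75, 75, 447]);


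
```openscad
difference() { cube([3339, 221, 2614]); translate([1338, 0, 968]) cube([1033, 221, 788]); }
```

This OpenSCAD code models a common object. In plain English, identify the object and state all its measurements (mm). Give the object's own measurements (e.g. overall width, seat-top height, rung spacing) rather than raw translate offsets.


A wall 3339 mm long (x), 221 mm thick (y), 2614 mm tall, with a rectangular window opening cut through it. The opening is 1033 mm wide and 788 mm tall; its sill is at z = 968 mm and its near (−x) edge is 1338 mm from the wall's −x end. The opening passes through the full wall thickness.


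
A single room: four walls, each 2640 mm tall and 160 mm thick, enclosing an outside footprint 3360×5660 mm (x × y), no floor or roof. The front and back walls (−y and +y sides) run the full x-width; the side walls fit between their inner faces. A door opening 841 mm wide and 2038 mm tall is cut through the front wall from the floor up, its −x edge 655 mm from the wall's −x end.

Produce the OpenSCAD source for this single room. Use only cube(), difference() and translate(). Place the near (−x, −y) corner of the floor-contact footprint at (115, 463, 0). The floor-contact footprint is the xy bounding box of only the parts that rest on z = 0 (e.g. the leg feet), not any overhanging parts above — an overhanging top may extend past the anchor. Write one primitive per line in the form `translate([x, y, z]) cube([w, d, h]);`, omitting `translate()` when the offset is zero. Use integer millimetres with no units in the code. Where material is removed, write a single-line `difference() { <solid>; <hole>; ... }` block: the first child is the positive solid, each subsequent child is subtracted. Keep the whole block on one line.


difference() { translate([115, 463, 0]) cube([3360, 160, 2640]); translate([770, 463, 0]) cube([841, 160, 2038]); }
translate([115, 5963, 0]) cube([3360, 160, 2640]);
translate([115, 623, 0]) cube([160, 5340, 2640]);
translate([3315, 623, 0]) cube([160, 5340, 2640]);


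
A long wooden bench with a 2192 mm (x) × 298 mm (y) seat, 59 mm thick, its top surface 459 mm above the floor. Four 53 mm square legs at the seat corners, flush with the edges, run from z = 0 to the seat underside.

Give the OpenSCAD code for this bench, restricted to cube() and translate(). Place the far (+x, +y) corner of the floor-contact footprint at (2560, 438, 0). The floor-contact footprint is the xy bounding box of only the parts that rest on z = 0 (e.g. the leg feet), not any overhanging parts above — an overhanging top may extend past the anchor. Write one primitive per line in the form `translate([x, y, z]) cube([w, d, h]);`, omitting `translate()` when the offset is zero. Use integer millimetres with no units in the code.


translate([368, 140, 400]) cube([2192, 298, 59]);
translate([368, 140, 0]) cube([53, 53, 400]);
translate([368, 385, 0]) cube([53, 53, 400]);
translate([2507, 140, 0]) cube([53, 53, 400]);
translate([2507, 385, 0]) cube([53, 53, 400]);


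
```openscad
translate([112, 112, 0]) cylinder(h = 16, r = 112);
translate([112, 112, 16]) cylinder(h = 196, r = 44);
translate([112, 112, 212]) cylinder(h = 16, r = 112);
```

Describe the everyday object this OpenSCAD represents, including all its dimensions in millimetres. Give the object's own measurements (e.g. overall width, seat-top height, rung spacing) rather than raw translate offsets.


A spool: two coaxial disc flanges of radius 112 mm and thickness 16 mm, joined by a core cylinder of radius 44 mm and height 196 mm. The lower flange rests on z = 0 and the three cylinders share a vertical axis.


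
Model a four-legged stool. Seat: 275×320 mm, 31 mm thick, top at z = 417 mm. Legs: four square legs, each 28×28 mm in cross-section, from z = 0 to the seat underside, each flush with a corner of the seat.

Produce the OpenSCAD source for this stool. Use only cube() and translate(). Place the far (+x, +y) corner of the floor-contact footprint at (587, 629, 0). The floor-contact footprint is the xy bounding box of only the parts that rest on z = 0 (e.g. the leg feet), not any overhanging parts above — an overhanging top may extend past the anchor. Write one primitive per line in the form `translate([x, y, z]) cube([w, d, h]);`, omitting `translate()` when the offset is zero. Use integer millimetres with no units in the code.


translate([312, 309, 386]) cube([275, 320, 31]);
translate([312, 309, 0]) cube([28, 28, 386]);
translate([559, 309, 0]) cube([28, 28, 386]);
translate([312, 601, 0]) cube([28, 28, 386]);
translate([559, 601, 0]) cube([28, 28, 386]);
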